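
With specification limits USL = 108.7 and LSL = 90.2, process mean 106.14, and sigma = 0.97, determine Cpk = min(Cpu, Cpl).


Cpu = (USL - mean) / (3*sigma) = (108.7 - 106.14) / (3*0.97) = 0.8797
Cpl = (mean - LSL) / (3*sigma) = (106.14 - 90.2) / (3*0.97) = 5.4777
Cpk = min(Cpu, Cpl) = 0.8797

0.8797


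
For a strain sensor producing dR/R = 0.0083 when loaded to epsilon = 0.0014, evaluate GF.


GF = (dR/R) / epsilon
= 0.0083 / 0.0014
= 5.9286

5.9286


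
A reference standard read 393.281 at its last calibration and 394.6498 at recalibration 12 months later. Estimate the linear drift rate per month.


rate = (v2 - v1) / months
= (394.6498 - 393.281) / 12
= 1.3688 / 12
= 0.1141

0.1141


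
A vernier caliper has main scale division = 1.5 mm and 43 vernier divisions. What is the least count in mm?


LC = MSD / n_div
= 1.5 / 43
= 0.0349

0.0349


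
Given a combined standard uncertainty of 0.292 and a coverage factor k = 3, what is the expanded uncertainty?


U = k * uc
U = 3 * 0.292
U = 0.8760

0.8760


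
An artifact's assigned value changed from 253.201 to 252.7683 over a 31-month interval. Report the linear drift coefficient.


rate = (v2 - v1) / months
= (252.7683 - 253.201) / 31
= -0.4327 / 31
= -0.0140

-0.0140


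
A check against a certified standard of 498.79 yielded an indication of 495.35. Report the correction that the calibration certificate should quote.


Correction = standard - reading
= 498.79 - 495.35
= 3.4400

3.4400


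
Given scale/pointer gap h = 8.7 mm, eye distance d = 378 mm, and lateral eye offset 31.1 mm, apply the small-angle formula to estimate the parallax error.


error = h * offset / d
= 8.7 * 31.1 / 378
= 0.7158

0.7158


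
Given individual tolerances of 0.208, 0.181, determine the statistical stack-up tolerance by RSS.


RSS = sqrt(0.208^2 + 0.181^2)
= sqrt(0.076025)
= 0.2757

0.2757


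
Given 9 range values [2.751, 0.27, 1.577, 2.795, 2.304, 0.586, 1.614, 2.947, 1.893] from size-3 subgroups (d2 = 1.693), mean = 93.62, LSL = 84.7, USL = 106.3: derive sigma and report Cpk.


R_bar = (2.751 + 0.27 + 1.577 + 2.795 + 2.304 + 0.586 + 1.614 + 2.947 + 1.893) / 9 = 1.8596667
sigma = R_bar / d2 = 1.8596667 / 1.693 = 1.0984446
Cp = (USL - LSL)/(6*sigma) = (106.3 - 84.7)/(6*1.0984446) = 3.2774
Cpu = (106.3 - 93.62)/(3*1.0984446) = 3.8479
Cpl = (93.62 - 84.7)/(3*1.0984446) = 2.7069
Cpk = min(Cpu, Cpl) = 2.7069

2.7069


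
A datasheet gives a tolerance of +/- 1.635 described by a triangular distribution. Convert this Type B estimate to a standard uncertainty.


u_B = half_width / sqrt(6)
u_B = 1.635 / 2.4494897
u_B = 0.6675

0.6675


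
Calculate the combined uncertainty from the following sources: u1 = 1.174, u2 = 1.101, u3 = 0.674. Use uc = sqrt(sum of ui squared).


uc = sqrt(1.174^2 + 1.101^2 + 0.674^2)
uc = sqrt(3.044753)
uc = 1.7449

1.7449


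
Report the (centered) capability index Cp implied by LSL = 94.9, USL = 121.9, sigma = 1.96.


Cp = (USL - LSL) / (6 * sigma)
= (121.9 - 94.9) / (6 * 1.96)
= 27.0000 / 11.7600
= 2.2959

2.2959


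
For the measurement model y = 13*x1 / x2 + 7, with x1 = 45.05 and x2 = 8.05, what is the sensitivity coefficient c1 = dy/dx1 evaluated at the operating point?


y = 13*x1 / x2 + 7
dy/dx1 = 13/x2
Evaluate at x2 = 8.05: c1 = 13 / 8.05
c1 = 1.6149

1.6149


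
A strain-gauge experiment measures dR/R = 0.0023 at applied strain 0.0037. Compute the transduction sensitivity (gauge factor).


GF = (dR/R) / epsilon
= 0.0023 / 0.0037
= 0.6216

0.6216


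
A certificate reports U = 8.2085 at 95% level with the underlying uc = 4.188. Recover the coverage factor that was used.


k = U / uc
k = 8.2085 / 4.188
k = 1.96

1.96


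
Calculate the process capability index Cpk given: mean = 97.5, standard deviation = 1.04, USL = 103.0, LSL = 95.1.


Cpu = (USL - mean) / (3*sigma) = (103.0 - 97.5) / (3*1.04) = 1.7628
Cpl = (mean - LSL) / (3*sigma) = (97.5 - 95.1) / (3*1.04) = 0.7692
Cpk = min(Cpu, Cpl) = 0.7692

0.7692


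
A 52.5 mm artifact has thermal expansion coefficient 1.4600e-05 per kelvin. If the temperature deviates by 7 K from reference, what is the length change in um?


dL = L * alpha * dT
= 52.5 * 1.4600e-05 * 7
= 0.0053655 mm
dL_um = 0.0053655 * 1000 = 5.3655 um

5.3655


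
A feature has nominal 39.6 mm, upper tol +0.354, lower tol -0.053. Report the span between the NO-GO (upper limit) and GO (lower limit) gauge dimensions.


GO = nominal - lower_tol (smallest hole = maximum material condition)
GO = 39.6 - 0.053 = 39.547
NO-GO = nominal + upper_tol (largest hole = least material condition)
NO-GO = 39.6 + 0.354 = 39.954
spread = NO-GO - GO = 39.954 - 39.547 = 0.4070

0.4070


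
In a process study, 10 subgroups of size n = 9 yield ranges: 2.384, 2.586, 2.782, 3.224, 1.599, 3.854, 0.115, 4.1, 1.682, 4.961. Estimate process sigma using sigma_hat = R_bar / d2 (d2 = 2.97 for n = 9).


R_bar = (2.384 + 2.586 + 2.782 + 3.224 + 1.599 + 3.854 + 0.115 + 4.1 + 1.682 + 4.961) / 10
R_bar = 27.287 / 10 = 2.7287
sigma_hat = R_bar / d2 = 2.7287 / 2.97 = 0.9188

0.9188


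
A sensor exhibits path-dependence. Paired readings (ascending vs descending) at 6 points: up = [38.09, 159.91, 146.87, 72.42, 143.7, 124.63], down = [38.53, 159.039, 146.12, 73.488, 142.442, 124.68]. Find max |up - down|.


|38.09 - 38.53| = 0.4400
|159.91 - 159.039| = 0.8710
|146.87 - 146.12| = 0.7500
|72.42 - 73.488| = 1.0680
|143.7 - 142.442| = 1.2580
|124.63 - 124.68| = 0.0500
hysteresis = max(diffs) = 1.2580

1.2580


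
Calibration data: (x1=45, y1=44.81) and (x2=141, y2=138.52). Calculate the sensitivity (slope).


slope = (y2 - y1) / (x2 - x1)
= (138.52 - 44.81) / (141 - 45)
= 93.7100 / 96
= 0.9761

0.9761


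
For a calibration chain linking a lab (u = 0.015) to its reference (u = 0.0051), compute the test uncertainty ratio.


TUR = u_lab / u_ref
= 0.015 / 0.0051
= 2.9412

2.9412


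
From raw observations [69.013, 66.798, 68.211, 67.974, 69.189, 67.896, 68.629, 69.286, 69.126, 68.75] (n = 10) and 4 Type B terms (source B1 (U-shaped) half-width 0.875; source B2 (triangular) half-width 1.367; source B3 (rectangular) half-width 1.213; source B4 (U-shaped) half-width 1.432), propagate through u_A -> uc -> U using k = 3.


mean = (69.013 + 66.798 + 68.211 + 67.974 + 69.189 + 67.896 + 68.629 + 69.286 + 69.126 + 68.75) / 10 = 68.4872
s = sqrt(sum((x - mean)^2)/(n-1)) = 0.77795184
u_A = s / sqrt(n) = 0.77795184 / sqrt(10) = 0.24600997
u_B1 = 0.875 / sqrt(2) = 0.61871843
u_B2 = 1.367 / sqrt(6) = 0.55807541
u_B3 = 1.213 / sqrt(3) = 0.70032588
u_B4 = 1.432 / sqrt(2) = 1.0125769
uc = sqrt(0.24600997^2 + 0.61871843^2 + 0.55807541^2 + 0.70032588^2 + 1.0125769^2) = 1.5068344
U = k * uc = 3 * 1.5068344
U = 4.5205

4.5205


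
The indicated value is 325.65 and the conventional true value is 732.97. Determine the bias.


Systematic error = measured - true
= 325.65 - 732.97
= -407.3200

-407.3200


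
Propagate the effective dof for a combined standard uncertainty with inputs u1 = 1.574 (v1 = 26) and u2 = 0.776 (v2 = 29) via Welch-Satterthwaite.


uc = sqrt(u1^2 + u2^2) = sqrt(1.574^2 + 0.776^2) = 1.7548937
v_eff = uc^4 / (u1^4/v1 + u2^4/v2)
= 1.7548937^4 / (1.574^4/26 + 0.776^4/29)
= 9.4842558 / 0.24857659
v_eff = 38.1543

38.1543


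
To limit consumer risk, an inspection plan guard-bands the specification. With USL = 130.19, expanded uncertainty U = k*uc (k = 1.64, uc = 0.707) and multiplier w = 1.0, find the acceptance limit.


U = k * uc = 1.64 * 0.707 = 1.15948
guard band g = w * U = 1.0 * 1.15948 = 1.15948
AL = USL - g = 130.19 - 1.15948
AL = 129.0305

129.0305


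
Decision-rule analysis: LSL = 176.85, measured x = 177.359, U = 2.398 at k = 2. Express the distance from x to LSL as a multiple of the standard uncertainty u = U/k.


u = U / k = 2.398 / 2 = 1.199
margin = |LSL - x| = |176.85 - 177.359| = 0.509
z = margin / u = 0.509 / 1.199
z = 0.4245

0.4245


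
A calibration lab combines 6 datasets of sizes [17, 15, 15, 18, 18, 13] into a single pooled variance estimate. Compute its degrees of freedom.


nu = sum_i (n_i - 1)
nu = ((17 - 1) + (15 - 1) + (15 - 1) + (18 - 1) + (18 - 1) + (13 - 1))
nu = 16 + 14 + 14 + 17 + 17 + 12
nu = 90

90


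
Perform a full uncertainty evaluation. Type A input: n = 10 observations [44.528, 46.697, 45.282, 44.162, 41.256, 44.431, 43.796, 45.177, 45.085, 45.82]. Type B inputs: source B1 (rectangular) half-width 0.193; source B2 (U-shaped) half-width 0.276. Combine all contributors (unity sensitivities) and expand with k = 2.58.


mean = (44.528 + 46.697 + 45.282 + 44.162 + 41.256 + 44.431 + 43.796 + 45.177 + 45.085 + 45.82) / 10 = 44.6234
s = sqrt(sum((x - mean)^2)/(n-1)) = 1.4517404
u_A = s / sqrt(n) = 1.4517404 / sqrt(10) = 0.45908062
u_B1 = 0.193 / sqrt(3) = 0.1114286
u_B2 = 0.276 / sqrt(2) = 0.19516147
uc = sqrt(0.45908062^2 + 0.1114286^2 + 0.19516147^2) = 0.51113535
U = k * uc = 2.58 * 0.51113535
U = 1.3187

1.3187


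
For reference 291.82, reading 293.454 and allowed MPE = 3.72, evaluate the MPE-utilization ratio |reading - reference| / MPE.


e = indication - reference = 293.454 - 291.82 = 1.6340
|e| = 1.6340
ratio = |e| / MPE = 1.6340 / 3.72
ratio = 0.4392

0.4392


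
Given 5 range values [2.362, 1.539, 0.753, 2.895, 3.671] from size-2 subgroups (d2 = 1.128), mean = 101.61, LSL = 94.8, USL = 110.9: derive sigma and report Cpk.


R_bar = (2.362 + 1.539 + 0.753 + 2.895 + 3.671) / 5 = 2.244
sigma = R_bar / d2 = 2.244 / 1.128 = 1.9893617
Cp = (USL - LSL)/(6*sigma) = (110.9 - 94.8)/(6*1.9893617) = 1.3488
Cpu = (110.9 - 101.61)/(3*1.9893617) = 1.5566
Cpl = (101.61 - 94.8)/(3*1.9893617) = 1.1411
Cpk = min(Cpu, Cpl) = 1.1411

1.1411


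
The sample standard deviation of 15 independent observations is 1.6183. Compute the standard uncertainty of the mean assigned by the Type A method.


u_A = s / sqrt(n)
u_A = 1.6183 / sqrt(15)
u_A = 1.6183 / 3.8729833
u_A = 0.4178

0.4178


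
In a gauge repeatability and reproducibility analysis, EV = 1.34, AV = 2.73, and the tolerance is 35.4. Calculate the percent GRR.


GRR = sqrt(EV^2 + AV^2) = sqrt(1.34^2 + 2.73^2) = 3.0411347
%GRR = GRR / tol * 100 = 3.0411347 / 35.4 * 100
%GRR = 8.5908

8.5908


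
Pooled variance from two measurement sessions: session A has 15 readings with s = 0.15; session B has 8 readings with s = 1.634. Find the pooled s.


s_p = sqrt(((n1-1)*s1^2 + (n2-1)*s2^2) / (n1+n2-2))
numerator = (15-1)*0.15^2 + (8-1)*1.634^2 = 0.315 + 18.689692 = 19.004692
denominator = 15 + 8 - 2 = 21
s_p^2 = 19.004692 / 21 = 0.90498533
s_p = sqrt(0.90498533) = 0.9513

0.9513


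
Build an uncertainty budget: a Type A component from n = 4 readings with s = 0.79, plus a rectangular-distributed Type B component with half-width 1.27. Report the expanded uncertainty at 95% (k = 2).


u_A = s / sqrt(n) = 0.79 / sqrt(4) = 0.395
u_B = half_width / sqrt(3) = 1.27 / sqrt(3) = 0.73323484
uc = sqrt(u_A^2 + u_B^2) = sqrt(0.395^2 + 0.73323484^2) = 0.83286153
U = k * uc = 2 * 0.83286153
U = 1.6657

1.6657


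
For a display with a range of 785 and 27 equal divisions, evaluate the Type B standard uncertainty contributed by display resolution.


resolution = range / divisions
resolution = 785 / 27 = 29.074074
u_res = resolution / (2*sqrt(3))
u_res = 29.074074 / 3.4641016
u_res = 8.3930

8.3930


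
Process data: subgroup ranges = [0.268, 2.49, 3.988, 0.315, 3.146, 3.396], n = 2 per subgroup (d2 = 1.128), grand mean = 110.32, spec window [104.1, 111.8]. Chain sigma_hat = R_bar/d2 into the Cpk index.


R_bar = (0.268 + 2.49 + 3.988 + 0.315 + 3.146 + 3.396) / 6 = 2.2671667
sigma = R_bar / d2 = 2.2671667 / 1.128 = 2.0098996
Cp = (USL - LSL)/(6*sigma) = (111.8 - 104.1)/(6*2.0098996) = 0.6385
Cpu = (111.8 - 110.32)/(3*2.0098996) = 0.2455
Cpl = (110.32 - 104.1)/(3*2.0098996) = 1.0316
Cpk = min(Cpu, Cpl) = 0.2455

0.2455


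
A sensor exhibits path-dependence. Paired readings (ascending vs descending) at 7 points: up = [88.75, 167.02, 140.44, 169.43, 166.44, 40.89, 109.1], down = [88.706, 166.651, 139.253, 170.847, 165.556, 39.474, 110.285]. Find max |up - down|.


|88.75 - 88.706| = 0.0440
|167.02 - 166.651| = 0.3690
|140.44 - 139.253| = 1.1870
|169.43 - 170.847| = 1.4170
|166.44 - 165.556| = 0.8840
|40.89 - 39.474| = 1.4160
|109.1 - 110.285| = 1.1850
hysteresis = max(diffs) = 1.4170

1.4170


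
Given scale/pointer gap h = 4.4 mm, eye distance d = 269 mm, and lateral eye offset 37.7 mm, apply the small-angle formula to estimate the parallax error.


error = h * offset / d
= 4.4 * 37.7 / 269
= 0.6167

0.6167


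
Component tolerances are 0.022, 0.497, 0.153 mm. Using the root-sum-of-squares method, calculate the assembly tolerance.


RSS = sqrt(0.022^2 + 0.497^2 + 0.153^2)
= sqrt(0.270902)
= 0.5205

0.5205


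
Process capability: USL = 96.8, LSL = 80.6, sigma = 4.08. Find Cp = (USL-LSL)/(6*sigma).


Cp = (USL - LSL) / (6 * sigma)
= (96.8 - 80.6) / (6 * 4.08)
= 16.2000 / 24.4800
= 0.6618

0.6618


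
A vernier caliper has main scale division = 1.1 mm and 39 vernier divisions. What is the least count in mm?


LC = MSD / n_div
= 1.1 / 39
= 0.0282

0.0282


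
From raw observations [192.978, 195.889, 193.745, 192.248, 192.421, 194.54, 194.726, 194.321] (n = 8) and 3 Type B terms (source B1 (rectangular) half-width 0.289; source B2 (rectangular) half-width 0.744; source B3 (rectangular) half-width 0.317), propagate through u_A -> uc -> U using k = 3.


mean = (192.978 + 195.889 + 193.745 + 192.248 + 192.421 + 194.54 + 194.726 + 194.321) / 8 = 193.8585
s = sqrt(sum((x - mean)^2)/(n-1)) = 1.2536868
u_A = s / sqrt(n) = 1.2536868 / sqrt(8) = 0.44324522
u_B1 = 0.289 / sqrt(3) = 0.16685423
u_B2 = 0.744 / sqrt(3) = 0.4295486
u_B3 = 0.317 / sqrt(3) = 0.18302004
uc = sqrt(0.44324522^2 + 0.16685423^2 + 0.4295486^2 + 0.18302004^2) = 0.66506766
U = k * uc = 3 * 0.66506766
U = 1.9952

1.9952


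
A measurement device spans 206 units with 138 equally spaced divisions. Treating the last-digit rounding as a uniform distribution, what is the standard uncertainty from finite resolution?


resolution = range / divisions
resolution = 206 / 138 = 1.4927536
u_res = resolution / (2*sqrt(3))
u_res = 1.4927536 / 3.4641016
u_res = 0.4309

0.4309


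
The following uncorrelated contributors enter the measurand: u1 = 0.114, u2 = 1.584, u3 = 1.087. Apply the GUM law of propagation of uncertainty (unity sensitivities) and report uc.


uc = sqrt(0.114^2 + 1.584^2 + 1.087^2)
uc = sqrt(3.703621)
uc = 1.9245

1.9245


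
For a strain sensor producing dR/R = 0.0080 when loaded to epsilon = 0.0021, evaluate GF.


GF = (dR/R) / epsilon
= 0.0080 / 0.0021
= 3.8095

3.8095


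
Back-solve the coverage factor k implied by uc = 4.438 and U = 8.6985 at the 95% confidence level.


k = U / uc
k = 8.6985 / 4.438
k = 1.96

1.96


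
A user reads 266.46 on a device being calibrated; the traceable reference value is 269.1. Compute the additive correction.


Correction = standard - reading
= 269.1 - 266.46
= 2.6400

2.6400


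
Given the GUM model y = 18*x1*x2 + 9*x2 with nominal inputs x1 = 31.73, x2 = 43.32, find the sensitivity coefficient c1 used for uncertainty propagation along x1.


y = 18*x1*x2 + 9*x2
dy/dx1 = 18*x2
Evaluate at x2 = 43.32: c1 = 18 * 43.32
c1 = 779.7600

779.7600


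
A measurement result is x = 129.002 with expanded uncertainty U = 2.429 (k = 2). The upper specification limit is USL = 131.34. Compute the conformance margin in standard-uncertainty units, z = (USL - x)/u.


u = U / k = 2.429 / 2 = 1.2145
margin = |USL - x| = |131.34 - 129.002| = 2.338
z = margin / u = 2.338 / 1.2145
z = 1.9251

1.9251


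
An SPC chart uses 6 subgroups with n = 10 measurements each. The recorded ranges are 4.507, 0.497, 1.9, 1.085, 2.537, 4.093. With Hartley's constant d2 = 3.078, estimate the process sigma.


R_bar = (4.507 + 0.497 + 1.9 + 1.085 + 2.537 + 4.093) / 6
R_bar = 14.619 / 6 = 2.4365
sigma_hat = R_bar / d2 = 2.4365 / 3.078 = 0.7916

0.7916


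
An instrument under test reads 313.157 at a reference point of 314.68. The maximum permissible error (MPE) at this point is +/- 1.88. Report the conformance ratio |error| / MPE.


e = indication - reference = 313.157 - 314.68 = -1.5230
|e| = 1.5230
ratio = |e| / MPE = 1.5230 / 1.88
ratio = 0.8101

0.8101


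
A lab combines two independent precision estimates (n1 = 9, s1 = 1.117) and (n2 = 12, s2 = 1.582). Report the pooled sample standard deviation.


s_p = sqrt(((n1-1)*s1^2 + (n2-1)*s2^2) / (n1+n2-2))
numerator = (9-1)*1.117^2 + (12-1)*1.582^2 = 9.981512 + 27.529964 = 37.511476
denominator = 9 + 12 - 2 = 19
s_p^2 = 37.511476 / 19 = 1.9742882
s_p = sqrt(1.9742882) = 1.4051

1.4051


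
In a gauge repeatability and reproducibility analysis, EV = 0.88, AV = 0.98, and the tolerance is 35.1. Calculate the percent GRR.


GRR = sqrt(EV^2 + AV^2) = sqrt(0.88^2 + 0.98^2) = 1.3171181
%GRR = GRR / tol * 100 = 1.3171181 / 35.1 * 100
%GRR = 3.7525

3.7525


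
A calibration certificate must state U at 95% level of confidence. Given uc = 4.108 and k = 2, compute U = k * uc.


U = k * uc
U = 2 * 4.108
U = 8.2160

8.2160


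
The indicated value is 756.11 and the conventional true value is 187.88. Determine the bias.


Systematic error = measured - true
= 756.11 - 187.88
= 568.2300

568.2300


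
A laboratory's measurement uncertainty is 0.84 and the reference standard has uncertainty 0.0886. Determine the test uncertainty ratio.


TUR = u_lab / u_ref
= 0.84 / 0.0886
= 9.4808

9.4808


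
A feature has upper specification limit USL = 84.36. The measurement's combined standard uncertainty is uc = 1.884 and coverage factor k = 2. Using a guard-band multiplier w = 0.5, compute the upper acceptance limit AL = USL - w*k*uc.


U = k * uc = 2 * 1.884 = 3.768
guard band g = w * U = 0.5 * 3.768 = 1.884
AL = USL - g = 84.36 - 1.884
AL = 82.4760

82.4760


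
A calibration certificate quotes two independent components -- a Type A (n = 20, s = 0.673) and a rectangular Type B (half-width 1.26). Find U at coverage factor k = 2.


u_A = s / sqrt(n) = 0.673 / sqrt(20) = 0.15048737
u_B = half_width / sqrt(3) = 1.26 / sqrt(3) = 0.72746134
uc = sqrt(u_A^2 + u_B^2) = sqrt(0.15048737^2 + 0.72746134^2) = 0.74286368
U = k * uc = 2 * 0.74286368
U = 1.4857

1.4857


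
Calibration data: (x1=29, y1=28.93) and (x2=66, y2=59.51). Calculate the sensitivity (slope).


slope = (y2 - y1) / (x2 - x1)
= (59.51 - 28.93) / (66 - 29)
= 30.5800 / 37
= 0.8265

0.8265


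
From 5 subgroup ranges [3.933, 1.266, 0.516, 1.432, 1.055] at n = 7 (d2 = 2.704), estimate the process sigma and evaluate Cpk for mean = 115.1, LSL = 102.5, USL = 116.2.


R_bar = (3.933 + 1.266 + 0.516 + 1.432 + 1.055) / 5 = 1.6404
sigma = R_bar / d2 = 1.6404 / 2.704 = 0.6066568
Cp = (USL - LSL)/(6*sigma) = (116.2 - 102.5)/(6*0.6066568) = 3.7638
Cpu = (116.2 - 115.1)/(3*0.6066568) = 0.6044
Cpl = (115.1 - 102.5)/(3*0.6066568) = 6.9232
Cpk = min(Cpu, Cpl) = 0.6044

0.6044


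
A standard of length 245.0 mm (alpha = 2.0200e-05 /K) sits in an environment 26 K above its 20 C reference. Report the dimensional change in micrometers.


dL = L * alpha * dT
= 245.0 * 2.0200e-05 * 26
= 0.1286740 mm
dL_um = 0.1286740 * 1000 = 128.6740 um

128.6740


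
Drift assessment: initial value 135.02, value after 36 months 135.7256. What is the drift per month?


rate = (v2 - v1) / months
= (135.7256 - 135.02) / 36
= 0.7056 / 36
= 0.0196

0.0196


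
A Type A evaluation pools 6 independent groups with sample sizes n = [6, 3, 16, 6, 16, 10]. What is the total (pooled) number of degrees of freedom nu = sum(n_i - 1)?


nu = sum_i (n_i - 1)
nu = ((6 - 1) + (3 - 1) + (16 - 1) + (6 - 1) + (16 - 1) + (10 - 1))
nu = 5 + 2 + 15 + 5 + 15 + 9
nu = 51

51


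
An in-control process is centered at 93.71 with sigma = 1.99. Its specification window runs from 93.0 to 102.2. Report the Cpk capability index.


Cpu = (USL - mean) / (3*sigma) = (102.2 - 93.71) / (3*1.99) = 1.4221
Cpl = (mean - LSL) / (3*sigma) = (93.71 - 93.0) / (3*1.99) = 0.1189
Cpk = min(Cpu, Cpl) = 0.1189

0.1189


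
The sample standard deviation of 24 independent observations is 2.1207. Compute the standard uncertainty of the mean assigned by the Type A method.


u_A = s / sqrt(n)
u_A = 2.1207 / sqrt(24)
u_A = 2.1207 / 4.8989795
u_A = 0.4329

0.4329


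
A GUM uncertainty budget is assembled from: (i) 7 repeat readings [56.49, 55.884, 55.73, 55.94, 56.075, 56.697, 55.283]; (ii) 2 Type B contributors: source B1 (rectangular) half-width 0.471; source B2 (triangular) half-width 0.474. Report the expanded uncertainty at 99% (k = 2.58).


mean = (56.49 + 55.884 + 55.73 + 55.94 + 56.075 + 56.697 + 55.283) / 7 = 56.01414286
s = sqrt(sum((x - mean)^2)/(n-1)) = 0.47155397
u_A = s / sqrt(n) = 0.47155397 / sqrt(7) = 0.17823065
u_B1 = 0.471 / sqrt(3) = 0.27193198
u_B2 = 0.474 / sqrt(6) = 0.19350969
uc = sqrt(0.17823065^2 + 0.27193198^2 + 0.19350969^2) = 0.3783638
U = k * uc = 2.58 * 0.3783638
U = 0.9762

0.9762


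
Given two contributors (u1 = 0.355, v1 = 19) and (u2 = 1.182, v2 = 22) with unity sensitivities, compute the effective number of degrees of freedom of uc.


uc = sqrt(u1^2 + u2^2) = sqrt(0.355^2 + 1.182^2) = 1.2341592
v_eff = uc^4 / (u1^4/v1 + u2^4/v2)
= 1.2341592^4 / (0.355^4/19 + 1.182^4/22)
= 2.3199827 / 0.089561159
v_eff = 25.9039

25.9039


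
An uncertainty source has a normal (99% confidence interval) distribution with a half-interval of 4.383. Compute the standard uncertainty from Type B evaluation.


u_B = half_width / 2.576
u_B = 4.383 / 2.576
u_B = 1.7015

1.7015


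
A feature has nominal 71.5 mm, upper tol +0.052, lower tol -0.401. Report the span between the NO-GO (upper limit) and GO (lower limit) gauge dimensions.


GO = nominal - lower_tol (smallest hole = maximum material condition)
GO = 71.5 - 0.401 = 71.099
NO-GO = nominal + upper_tol (largest hole = least material condition)
NO-GO = 71.5 + 0.052 = 71.552
spread = NO-GO - GO = 71.552 - 71.099 = 0.4530

0.4530


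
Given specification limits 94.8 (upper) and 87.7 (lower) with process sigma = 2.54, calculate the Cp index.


Cp = (USL - LSL) / (6 * sigma)
= (94.8 - 87.7) / (6 * 2.54)
= 7.1000 / 15.2400
= 0.4659

0.4659


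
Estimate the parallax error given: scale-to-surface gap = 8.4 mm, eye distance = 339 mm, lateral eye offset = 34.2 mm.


error = h * offset / d
= 8.4 * 34.2 / 339
= 0.8474

0.8474


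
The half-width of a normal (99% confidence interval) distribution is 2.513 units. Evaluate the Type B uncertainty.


u_B = half_width / 2.576
u_B = 2.513 / 2.576
u_B = 0.9755

0.9755


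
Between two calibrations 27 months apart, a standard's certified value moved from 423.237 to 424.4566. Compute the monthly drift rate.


rate = (v2 - v1) / months
= (424.4566 - 423.237) / 27
= 1.2196 / 27
= 0.0452

0.0452


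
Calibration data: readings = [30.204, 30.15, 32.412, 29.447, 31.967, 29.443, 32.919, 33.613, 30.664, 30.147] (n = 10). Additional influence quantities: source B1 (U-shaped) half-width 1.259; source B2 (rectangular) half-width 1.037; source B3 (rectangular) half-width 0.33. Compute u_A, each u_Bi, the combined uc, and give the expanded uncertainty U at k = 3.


mean = (30.204 + 30.15 + 32.412 + 29.447 + 31.967 + 29.443 + 32.919 + 33.613 + 30.664 + 30.147) / 10 = 31.0966
s = sqrt(sum((x - mean)^2)/(n-1)) = 1.5047527
u_A = s / sqrt(n) = 1.5047527 / sqrt(10) = 0.47584458
u_B1 = 1.259 / sqrt(2) = 0.89024744
u_B2 = 1.037 / sqrt(3) = 0.59871223
u_B3 = 0.33 / sqrt(3) = 0.19052559
uc = sqrt(0.47584458^2 + 0.89024744^2 + 0.59871223^2 + 0.19052559^2) = 1.1890016
U = k * uc = 3 * 1.1890016
U = 3.5670

3.5670


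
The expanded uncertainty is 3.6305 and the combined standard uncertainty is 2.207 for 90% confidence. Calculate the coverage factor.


k = U / uc
k = 3.6305 / 2.207
k = 1.645

1.645


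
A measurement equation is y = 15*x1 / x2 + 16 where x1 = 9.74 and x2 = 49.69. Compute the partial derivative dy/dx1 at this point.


y = 15*x1 / x2 + 16
dy/dx1 = 15/x2
Evaluate at x2 = 49.69: c1 = 15 / 49.69
c1 = 0.3019

0.3019


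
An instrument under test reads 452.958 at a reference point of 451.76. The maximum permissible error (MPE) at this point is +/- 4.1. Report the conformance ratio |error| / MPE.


e = indication - reference = 452.958 - 451.76 = 1.1980
|e| = 1.1980
ratio = |e| / MPE = 1.1980 / 4.1
ratio = 0.2922

0.2922


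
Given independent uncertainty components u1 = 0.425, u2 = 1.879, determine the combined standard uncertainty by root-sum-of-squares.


uc = sqrt(0.425^2 + 1.879^2)
uc = sqrt(3.711266)
uc = 1.9265

1.9265


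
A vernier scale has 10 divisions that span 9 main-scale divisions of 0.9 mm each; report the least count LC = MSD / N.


LC = MSD / n_div
= 0.9 / 10
= 0.0900

0.0900


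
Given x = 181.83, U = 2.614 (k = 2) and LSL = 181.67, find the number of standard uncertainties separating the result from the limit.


u = U / k = 2.614 / 2 = 1.307
margin = |LSL - x| = |181.67 - 181.83| = 0.16
z = margin / u = 0.16 / 1.307
z = 0.1224

0.1224


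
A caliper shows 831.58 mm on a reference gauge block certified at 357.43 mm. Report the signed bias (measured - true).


Systematic error = measured - true
= 831.58 - 357.43
= 474.1500

474.1500


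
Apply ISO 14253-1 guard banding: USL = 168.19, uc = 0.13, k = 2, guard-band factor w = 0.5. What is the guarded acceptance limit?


U = k * uc = 2 * 0.13 = 0.26
guard band g = w * U = 0.5 * 0.26 = 0.13
AL = USL - g = 168.19 - 0.13
AL = 168.0600

168.0600


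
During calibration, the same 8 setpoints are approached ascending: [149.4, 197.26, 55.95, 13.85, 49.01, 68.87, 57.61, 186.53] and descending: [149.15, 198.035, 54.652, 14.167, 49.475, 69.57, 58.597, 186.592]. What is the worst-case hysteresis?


|149.4 - 149.15| = 0.2500
|197.26 - 198.035| = 0.7750
|55.95 - 54.652| = 1.2980
|13.85 - 14.167| = 0.3170
|49.01 - 49.475| = 0.4650
|68.87 - 69.57| = 0.7000
|57.61 - 58.597| = 0.9870
|186.53 - 186.592| = 0.0620
hysteresis = max(diffs) = 1.2980

1.2980


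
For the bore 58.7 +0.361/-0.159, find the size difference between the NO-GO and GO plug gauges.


GO = nominal - lower_tol (smallest hole = maximum material condition)
GO = 58.7 - 0.159 = 58.541
NO-GO = nominal + upper_tol (largest hole = least material condition)
NO-GO = 58.7 + 0.361 = 59.061
spread = NO-GO - GO = 59.061 - 58.541 = 0.5200

0.5200


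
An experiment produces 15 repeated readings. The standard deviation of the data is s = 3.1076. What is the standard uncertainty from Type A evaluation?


u_A = s / sqrt(n)
u_A = 3.1076 / sqrt(15)
u_A = 3.1076 / 3.8729833
u_A = 0.8024

0.8024


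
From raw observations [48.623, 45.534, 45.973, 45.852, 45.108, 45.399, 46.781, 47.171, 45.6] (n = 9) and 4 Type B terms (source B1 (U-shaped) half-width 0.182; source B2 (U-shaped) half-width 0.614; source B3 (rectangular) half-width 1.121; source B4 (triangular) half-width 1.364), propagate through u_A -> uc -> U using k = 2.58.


mean = (48.623 + 45.534 + 45.973 + 45.852 + 45.108 + 45.399 + 46.781 + 47.171 + 45.6) / 9 = 46.22677778
s = sqrt(sum((x - mean)^2)/(n-1)) = 1.1155229
u_A = s / sqrt(n) = 1.1155229 / sqrt(9) = 0.37184097
u_B1 = 0.182 / sqrt(2) = 0.12869343
u_B2 = 0.614 / sqrt(2) = 0.43416356
u_B3 = 1.121 / sqrt(3) = 0.64720965
u_B4 = 1.364 / sqrt(6) = 0.55685067
uc = sqrt(0.37184097^2 + 0.12869343^2 + 0.43416356^2 + 0.64720965^2 + 0.55685067^2) = 1.0355137
U = k * uc = 2.58 * 1.0355137
U = 2.6716

2.6716


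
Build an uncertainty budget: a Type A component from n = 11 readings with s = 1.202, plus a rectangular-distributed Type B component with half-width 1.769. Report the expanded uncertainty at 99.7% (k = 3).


u_A = s / sqrt(n) = 1.202 / sqrt(11) = 0.36241664
u_B = half_width / sqrt(3) = 1.769 / sqrt(3) = 1.0213326
uc = sqrt(u_A^2 + u_B^2) = sqrt(0.36241664^2 + 1.0213326^2) = 1.0837279
U = k * uc = 3 * 1.0837279
U = 3.2512

3.2512


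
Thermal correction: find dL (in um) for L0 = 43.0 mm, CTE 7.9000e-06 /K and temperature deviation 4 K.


dL = L * alpha * dT
= 43.0 * 7.9000e-06 * 4
= 0.0013588 mm
dL_um = 0.0013588 * 1000 = 1.3588 um

1.3588


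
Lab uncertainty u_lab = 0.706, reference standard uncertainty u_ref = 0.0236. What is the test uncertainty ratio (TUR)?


TUR = u_lab / u_ref
= 0.706 / 0.0236
= 29.9153

29.9153


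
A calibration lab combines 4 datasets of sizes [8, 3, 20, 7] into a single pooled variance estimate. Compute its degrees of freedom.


nu = sum_i (n_i - 1)
nu = ((8 - 1) + (3 - 1) + (20 - 1) + (7 - 1))
nu = 7 + 2 + 19 + 6
nu = 34

34


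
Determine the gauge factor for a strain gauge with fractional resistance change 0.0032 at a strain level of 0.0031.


GF = (dR/R) / epsilon
= 0.0032 / 0.0031
= 1.0323

1.0323


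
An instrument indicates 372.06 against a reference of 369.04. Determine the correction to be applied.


Correction = standard - reading
= 369.04 - 372.06
= -3.0200

-3.0200


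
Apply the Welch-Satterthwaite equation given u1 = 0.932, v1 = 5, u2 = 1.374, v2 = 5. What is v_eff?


uc = sqrt(u1^2 + u2^2) = sqrt(0.932^2 + 1.374^2) = 1.6602711
v_eff = uc^4 / (u1^4/v1 + u2^4/v2)
= 1.6602711^4 / (0.932^4/5 + 1.374^4/5)
= 7.5982929 / 0.86371669
v_eff = 8.7972

8.7972


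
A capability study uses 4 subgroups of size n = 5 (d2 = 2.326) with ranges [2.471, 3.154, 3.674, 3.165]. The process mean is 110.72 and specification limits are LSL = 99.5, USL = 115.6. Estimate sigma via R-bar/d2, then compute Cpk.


R_bar = (2.471 + 3.154 + 3.674 + 3.165) / 4 = 3.116
sigma = R_bar / d2 = 3.116 / 2.326 = 1.3396389
Cp = (USL - LSL)/(6*sigma) = (115.6 - 99.5)/(6*1.3396389) = 2.0030
Cpu = (115.6 - 110.72)/(3*1.3396389) = 1.2143
Cpl = (110.72 - 99.5)/(3*1.3396389) = 2.7918
Cpk = min(Cpu, Cpl) = 1.2143

1.2143


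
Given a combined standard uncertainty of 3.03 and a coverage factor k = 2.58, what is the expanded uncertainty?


U = k * uc
U = 2.58 * 3.03
U = 7.8174

7.8174


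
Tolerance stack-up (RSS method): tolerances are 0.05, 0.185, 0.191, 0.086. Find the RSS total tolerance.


RSS = sqrt(0.05^2 + 0.185^2 + 0.191^2 + 0.086^2)
= sqrt(0.080602)
= 0.2839

0.2839


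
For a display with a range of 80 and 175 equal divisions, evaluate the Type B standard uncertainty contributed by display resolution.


resolution = range / divisions
resolution = 80 / 175 = 0.45714286
u_res = resolution / (2*sqrt(3))
u_res = 0.45714286 / 3.4641016
u_res = 0.1320

0.1320


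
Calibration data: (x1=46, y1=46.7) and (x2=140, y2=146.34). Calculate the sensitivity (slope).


slope = (y2 - y1) / (x2 - x1)
= (146.34 - 46.7) / (140 - 46)
= 99.6400 / 94
= 1.0600

1.0600


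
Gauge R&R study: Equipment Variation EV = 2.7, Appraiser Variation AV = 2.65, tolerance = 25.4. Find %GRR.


GRR = sqrt(EV^2 + AV^2) = sqrt(2.7^2 + 2.65^2) = 3.7831865
%GRR = GRR / tol * 100 = 3.7831865 / 25.4 * 100
%GRR = 14.8944

14.8944


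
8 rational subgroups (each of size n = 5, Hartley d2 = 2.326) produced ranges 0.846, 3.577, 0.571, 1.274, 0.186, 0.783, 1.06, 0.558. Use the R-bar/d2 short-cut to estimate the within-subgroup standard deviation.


R_bar = (0.846 + 3.577 + 0.571 + 1.274 + 0.186 + 0.783 + 1.06 + 0.558) / 8
R_bar = 8.855 / 8 = 1.106875
sigma_hat = R_bar / d2 = 1.106875 / 2.326 = 0.4759

0.4759


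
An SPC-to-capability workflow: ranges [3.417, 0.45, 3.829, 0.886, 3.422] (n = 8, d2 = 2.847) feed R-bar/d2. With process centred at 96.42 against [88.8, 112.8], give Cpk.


R_bar = (3.417 + 0.45 + 3.829 + 0.886 + 3.422) / 5 = 2.4008
sigma = R_bar / d2 = 2.4008 / 2.847 = 0.84327362
Cp = (USL - LSL)/(6*sigma) = (112.8 - 88.8)/(6*0.84327362) = 4.7434
Cpu = (112.8 - 96.42)/(3*0.84327362) = 6.4748
Cpl = (96.42 - 88.8)/(3*0.84327362) = 3.0121
Cpk = min(Cpu, Cpl) = 3.0121

3.0121


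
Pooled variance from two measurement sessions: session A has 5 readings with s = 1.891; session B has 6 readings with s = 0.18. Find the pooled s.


s_p = sqrt(((n1-1)*s1^2 + (n2-1)*s2^2) / (n1+n2-2))
numerator = (5-1)*1.891^2 + (6-1)*0.18^2 = 14.303524 + 0.162 = 14.465524
denominator = 5 + 6 - 2 = 9
s_p^2 = 14.465524 / 9 = 1.6072804
s_p = sqrt(1.6072804) = 1.2678

1.2678


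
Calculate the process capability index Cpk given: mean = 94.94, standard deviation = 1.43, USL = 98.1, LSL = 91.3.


Cpu = (USL - mean) / (3*sigma) = (98.1 - 94.94) / (3*1.43) = 0.7366
Cpl = (mean - LSL) / (3*sigma) = (94.94 - 91.3) / (3*1.43) = 0.8485
Cpk = min(Cpu, Cpl) = 0.7366

0.7366


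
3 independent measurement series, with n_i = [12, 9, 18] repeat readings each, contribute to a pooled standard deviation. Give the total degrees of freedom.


nu = sum_i (n_i - 1)
nu = ((12 - 1) + (9 - 1) + (18 - 1))
nu = 11 + 8 + 17
nu = 36

36


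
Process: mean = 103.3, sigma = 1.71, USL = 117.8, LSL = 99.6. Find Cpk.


Cpu = (USL - mean) / (3*sigma) = (117.8 - 103.3) / (3*1.71) = 2.8265
Cpl = (mean - LSL) / (3*sigma) = (103.3 - 99.6) / (3*1.71) = 0.7212
Cpk = min(Cpu, Cpl) = 0.7212

0.7212


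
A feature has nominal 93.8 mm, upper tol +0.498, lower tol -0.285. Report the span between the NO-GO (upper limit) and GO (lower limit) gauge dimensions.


GO = nominal - lower_tol (smallest hole = maximum material condition)
GO = 93.8 - 0.285 = 93.515
NO-GO = nominal + upper_tol (largest hole = least material condition)
NO-GO = 93.8 + 0.498 = 94.298
spread = NO-GO - GO = 94.298 - 93.515 = 0.7830

0.7830


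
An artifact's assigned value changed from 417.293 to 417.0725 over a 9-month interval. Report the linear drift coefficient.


rate = (v2 - v1) / months
= (417.0725 - 417.293) / 9
= -0.2205 / 9
= -0.0245

-0.0245


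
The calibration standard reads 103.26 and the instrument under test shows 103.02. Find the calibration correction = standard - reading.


Correction = standard - reading
= 103.26 - 103.02
= 0.2400

0.2400


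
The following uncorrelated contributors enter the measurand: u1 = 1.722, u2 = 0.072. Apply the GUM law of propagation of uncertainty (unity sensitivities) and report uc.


uc = sqrt(1.722^2 + 0.072^2)
uc = sqrt(2.970468)
uc = 1.7235

1.7235


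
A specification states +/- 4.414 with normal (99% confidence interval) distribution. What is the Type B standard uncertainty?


u_B = half_width / 2.576
u_B = 4.414 / 2.576
u_B = 1.7135

1.7135


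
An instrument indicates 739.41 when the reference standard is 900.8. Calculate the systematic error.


Systematic error = measured - true
= 739.41 - 900.8
= -161.3900

-161.3900


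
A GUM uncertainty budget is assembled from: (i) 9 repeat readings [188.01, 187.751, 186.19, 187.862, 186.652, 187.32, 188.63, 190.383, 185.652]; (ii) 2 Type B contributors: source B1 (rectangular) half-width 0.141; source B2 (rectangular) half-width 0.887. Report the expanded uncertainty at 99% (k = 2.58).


mean = (188.01 + 187.751 + 186.19 + 187.862 + 186.652 + 187.32 + 188.63 + 190.383 + 185.652) / 9 = 187.6055556
s = sqrt(sum((x - mean)^2)/(n-1)) = 1.4064656
u_A = s / sqrt(n) = 1.4064656 / sqrt(9) = 0.46882187
u_B1 = 0.141 / sqrt(3) = 0.081406388
u_B2 = 0.887 / sqrt(3) = 0.51210969
uc = sqrt(0.46882187^2 + 0.081406388^2 + 0.51210969^2) = 0.69905456
U = k * uc = 2.58 * 0.69905456
U = 1.8036

1.8036


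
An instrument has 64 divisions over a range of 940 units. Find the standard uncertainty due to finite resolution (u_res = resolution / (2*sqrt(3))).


resolution = range / divisions
resolution = 940 / 64 = 14.6875
u_res = resolution / (2*sqrt(3))
u_res = 14.6875 / 3.4641016
u_res = 4.2399

4.2399


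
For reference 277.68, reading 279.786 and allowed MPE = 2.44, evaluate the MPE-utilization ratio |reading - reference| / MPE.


e = indication - reference = 279.786 - 277.68 = 2.1060
|e| = 2.1060
ratio = |e| / MPE = 2.1060 / 2.44
ratio = 0.8631

0.8631


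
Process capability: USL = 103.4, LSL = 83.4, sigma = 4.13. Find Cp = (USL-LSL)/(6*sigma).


Cp = (USL - LSL) / (6 * sigma)
= (103.4 - 83.4) / (6 * 4.13)
= 20.0000 / 24.7800
= 0.8071

0.8071


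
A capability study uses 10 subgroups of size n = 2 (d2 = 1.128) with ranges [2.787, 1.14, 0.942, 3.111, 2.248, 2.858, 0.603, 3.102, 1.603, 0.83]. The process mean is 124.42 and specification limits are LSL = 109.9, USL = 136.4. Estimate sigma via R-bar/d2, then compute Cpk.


R_bar = (2.787 + 1.14 + 0.942 + 3.111 + 2.248 + 2.858 + 0.603 + 3.102 + 1.603 + 0.83) / 10 = 1.9224
sigma = R_bar / d2 = 1.9224 / 1.128 = 1.7042553
Cp = (USL - LSL)/(6*sigma) = (136.4 - 109.9)/(6*1.7042553) = 2.5916
Cpu = (136.4 - 124.42)/(3*1.7042553) = 2.3432
Cpl = (124.42 - 109.9)/(3*1.7042553) = 2.8400
Cpk = min(Cpu, Cpl) = 2.3432

2.3432


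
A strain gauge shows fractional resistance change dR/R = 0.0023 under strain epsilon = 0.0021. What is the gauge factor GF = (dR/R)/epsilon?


GF = (dR/R) / epsilon
= 0.0023 / 0.0021
= 1.0952

1.0952


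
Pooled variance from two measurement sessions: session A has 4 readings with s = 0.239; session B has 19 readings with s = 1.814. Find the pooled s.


s_p = sqrt(((n1-1)*s1^2 + (n2-1)*s2^2) / (n1+n2-2))
numerator = (4-1)*0.239^2 + (19-1)*1.814^2 = 0.171363 + 59.230728 = 59.402091
denominator = 4 + 19 - 2 = 21
s_p^2 = 59.402091 / 21 = 2.828671
s_p = sqrt(2.828671) = 1.6819

1.6819


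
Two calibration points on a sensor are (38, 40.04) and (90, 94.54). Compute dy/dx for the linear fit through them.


slope = (y2 - y1) / (x2 - x1)
= (94.54 - 40.04) / (90 - 38)
= 54.5000 / 52
= 1.0481

1.0481


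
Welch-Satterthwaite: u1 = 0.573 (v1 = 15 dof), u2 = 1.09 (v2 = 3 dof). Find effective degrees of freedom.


uc = sqrt(u1^2 + u2^2) = sqrt(0.573^2 + 1.09^2) = 1.2314337
v_eff = uc^4 / (u1^4/v1 + u2^4/v2)
= 1.2314337^4 / (0.573^4/15 + 1.09^4/3)
= 2.2995568 / 0.47771387
v_eff = 4.8137

4.8137


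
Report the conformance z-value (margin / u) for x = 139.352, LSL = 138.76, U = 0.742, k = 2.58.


u = U / k = 0.742 / 2.58 = 0.2875969
margin = |LSL - x| = |138.76 - 139.352| = 0.592
z = margin / u = 0.592 / 0.2875969
z = 2.0584

2.0584


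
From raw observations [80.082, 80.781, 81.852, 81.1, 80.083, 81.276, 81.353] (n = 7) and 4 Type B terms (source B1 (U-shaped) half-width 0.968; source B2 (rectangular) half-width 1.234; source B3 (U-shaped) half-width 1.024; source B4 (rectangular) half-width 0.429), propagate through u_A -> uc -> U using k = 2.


mean = (80.082 + 80.781 + 81.852 + 81.1 + 80.083 + 81.276 + 81.353) / 7 = 80.93242857
s = sqrt(sum((x - mean)^2)/(n-1)) = 0.66286018
u_A = s / sqrt(n) = 0.66286018 / sqrt(7) = 0.2505376
u_B1 = 0.968 / sqrt(2) = 0.68447936
u_B2 = 1.234 / sqrt(3) = 0.71245023
u_B3 = 1.024 / sqrt(2) = 0.72407734
u_B4 = 0.429 / sqrt(3) = 0.24768327
uc = sqrt(0.2505376^2 + 0.68447936^2 + 0.71245023^2 + 0.72407734^2 + 0.24768327^2) = 1.2745593
U = k * uc = 2 * 1.2745593
U = 2.5491

2.5491


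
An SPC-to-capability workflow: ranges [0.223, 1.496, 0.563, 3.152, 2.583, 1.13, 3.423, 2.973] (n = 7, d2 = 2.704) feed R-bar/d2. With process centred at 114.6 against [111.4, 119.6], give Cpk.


R_bar = (0.223 + 1.496 + 0.563 + 3.152 + 2.583 + 1.13 + 3.423 + 2.973) / 8 = 1.942875
sigma = R_bar / d2 = 1.942875 / 2.704 = 0.71851886
Cp = (USL - LSL)/(6*sigma) = (119.6 - 111.4)/(6*0.71851886) = 1.9021
Cpu = (119.6 - 114.6)/(3*0.71851886) = 2.3196
Cpl = (114.6 - 111.4)/(3*0.71851886) = 1.4845
Cpk = min(Cpu, Cpl) = 1.4845

1.4845


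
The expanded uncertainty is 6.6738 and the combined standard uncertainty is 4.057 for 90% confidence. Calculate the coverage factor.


k = U / uc
k = 6.6738 / 4.057
k = 1.645

1.645


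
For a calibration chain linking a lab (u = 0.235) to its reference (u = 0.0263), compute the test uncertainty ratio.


TUR = u_lab / u_ref
= 0.235 / 0.0263
= 8.9354

8.9354


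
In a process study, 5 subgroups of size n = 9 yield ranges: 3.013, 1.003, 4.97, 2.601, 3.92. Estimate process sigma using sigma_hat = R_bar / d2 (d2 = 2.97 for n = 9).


R_bar = (3.013 + 1.003 + 4.97 + 2.601 + 3.92) / 5
R_bar = 15.507 / 5 = 3.1014
sigma_hat = R_bar / d2 = 3.1014 / 2.97 = 1.0442

1.0442
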